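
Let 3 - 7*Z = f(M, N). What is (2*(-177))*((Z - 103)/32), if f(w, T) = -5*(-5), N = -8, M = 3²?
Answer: 131511/112 ≈ 1174.2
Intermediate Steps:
M = 9
f(w, T) = 25
Z = -22/7 (Z = 3/7 - ⅐*25 = 3/7 - 25/7 = -22/7 ≈ -3.1429)
(2*(-177))*((Z - 103)/32) = (2*(-177))*((-22/7 - 103)/32) = -(-263022)/(7*32) = -354*(-743/224) = 131511/112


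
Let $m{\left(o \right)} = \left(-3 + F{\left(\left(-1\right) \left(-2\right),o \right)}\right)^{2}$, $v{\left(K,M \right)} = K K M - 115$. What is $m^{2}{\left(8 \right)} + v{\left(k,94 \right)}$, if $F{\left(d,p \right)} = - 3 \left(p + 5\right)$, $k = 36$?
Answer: $3233405$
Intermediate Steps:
$F{\left(d,p \right)} = -15 - 3 p$ ($F{\left(d,p \right)} = - 3 \left(5 + p\right) = -15 - 3 p$)
$v{\left(K,M \right)} = -115 + M K^{2}$ ($v{\left(K,M \right)} = K^{2} M - 115 = M K^{2} - 115 = -115 + M K^{2}$)
$m{\left(o \right)} = \left(-18 - 3 o\right)^{2}$ ($m{\left(o \right)} = \left(-3 - \left(15 + 3 o\right)\right)^{2} = \left(-18 - 3 o\right)^{2}$)
$m^{2}{\left(8 \right)} + v{\left(k,94 \right)} = \left(9 \left(6 + 8\right)^{2}\right)^{2} - \left(115 - 94 \cdot 36^{2}\right) = \left(9 \cdot 14^{2}\right)^{2} + \left(-115 + 94 \cdot 1296\right) = \left(9 \cdot 196\right)^{2} + \left(-115 + 121824\right) = 1764^{2} + 121709 = 3111696 + 121709 = 3233405$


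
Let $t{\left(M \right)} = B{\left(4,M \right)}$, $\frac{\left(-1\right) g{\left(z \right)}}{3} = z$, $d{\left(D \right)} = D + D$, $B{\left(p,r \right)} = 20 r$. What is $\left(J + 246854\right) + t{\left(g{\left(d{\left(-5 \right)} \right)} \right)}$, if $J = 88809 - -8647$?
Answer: $344910$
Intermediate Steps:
$d{\left(D \right)} = 2 D$
$g{\left(z \right)} = - 3 z$
$t{\left(M \right)} = 20 M$
$J = 97456$ ($J = 88809 + 8647 = 97456$)
$\left(J + 246854\right) + t{\left(g{\left(d{\left(-5 \right)} \right)} \right)} = \left(97456 + 246854\right) + 20 \left(- 3 \cdot 2 \left(-5\right)\right) = 344310 + 20 \left(\left(-3\right) \left(-10\right)\right) = 344310 + 20 \cdot 30 = 344310 + 600 = 344910$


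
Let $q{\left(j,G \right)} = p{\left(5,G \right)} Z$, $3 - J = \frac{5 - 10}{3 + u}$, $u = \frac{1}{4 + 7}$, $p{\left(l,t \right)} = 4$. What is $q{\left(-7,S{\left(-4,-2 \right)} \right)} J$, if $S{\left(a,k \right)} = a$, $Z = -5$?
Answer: $- \frac{1570}{17} \approx -92.353$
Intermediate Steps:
$u = \frac{1}{11} \approx 0.090909$
$J = \frac{157}{34}$ ($J = 3 - \frac{5 - 10}{3 + \frac{1}{11}} = 3 - - \frac{5}{\frac{34}{11}} = 3 - \left(-5\right) \frac{11}{34} = 3 - - \frac{55}{34} = 3 + \frac{55}{34} = \frac{157}{34} \approx 4.6176$)
$q{\left(j,G \right)} = -20$ ($q{\left(j,G \right)} = 4 \left(-5\right) = -20$)
$q{\left(-7,S{\left(-4,-2 \right)} \right)} J = \left(-20\right) \frac{157}{34} = - \frac{1570}{17}$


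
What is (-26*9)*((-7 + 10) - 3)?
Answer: 0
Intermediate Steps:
(-26*9)*((-7 + 10) - 3) = -234*(3 - 3) = -234*0 = 0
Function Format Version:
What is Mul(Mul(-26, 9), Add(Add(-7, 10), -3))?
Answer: 0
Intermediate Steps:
Mul(Mul(-26, 9), Add(Add(-7, 10), -3)) = Mul(-234, Add(3, -3)) = Mul(-234, 0) = 0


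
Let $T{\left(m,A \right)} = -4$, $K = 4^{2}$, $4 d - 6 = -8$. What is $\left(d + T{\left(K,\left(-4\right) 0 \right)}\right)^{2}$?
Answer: $\frac{81}{4} \approx 20.25$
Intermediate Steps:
$d = - \frac{1}{2}$ ($d = \frac{3}{2} + \frac{1}{4} \left(-8\right) = \frac{3}{2} - 2 = - \frac{1}{2} \approx -0.5$)
$K = 16$
$\left(d + T{\left(K,\left(-4\right) 0 \right)}\right)^{2} = \left(- \frac{1}{2} - 4\right)^{2} = \left(- \frac{9}{2}\right)^{2} = \frac{81}{4}$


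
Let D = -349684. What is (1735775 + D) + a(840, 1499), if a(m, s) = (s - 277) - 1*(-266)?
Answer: 1387579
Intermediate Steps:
a(m, s) = -11 + s (a(m, s) = (-277 + s) + 266 = -11 + s)
(1735775 + D) + a(840, 1499) = (1735775 - 349684) + (-11 + 1499) = 1386091 + 1488 = 1387579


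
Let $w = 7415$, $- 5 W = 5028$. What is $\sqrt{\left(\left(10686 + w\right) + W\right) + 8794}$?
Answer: $\frac{3 \sqrt{71915}}{5} \approx 160.9$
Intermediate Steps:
$W = - \frac{5028}{5}$ ($W = \left(- \frac{1}{5}\right) 5028 = - \frac{5028}{5} \approx -1005.6$)
$\sqrt{\left(\left(10686 + w\right) + W\right) + 8794} = \sqrt{\left(\left(10686 + 7415\right) - \frac{5028}{5}\right) + 8794} = \sqrt{\left(18101 - \frac{5028}{5}\right) + 8794} = \sqrt{\frac{85477}{5} + 8794} = \sqrt{\frac{129447}{5}} = \frac{3 \sqrt{71915}}{5}$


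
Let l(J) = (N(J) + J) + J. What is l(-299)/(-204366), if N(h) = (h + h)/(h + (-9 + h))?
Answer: 60398/20675027 ≈ 0.0029213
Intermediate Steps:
N(h) = 2*h/(-9 + 2*h) (N(h) = (2*h)/(-9 + 2*h) = 2*h/(-9 + 2*h))
l(J) = 2*J + 2*J/(-9 + 2*J) (l(J) = (2*J/(-9 + 2*J) + J) + J = (J + 2*J/(-9 + 2*J)) + J = 2*J + 2*J/(-9 + 2*J))
l(-299)/(-204366) = (4*(-299)*(-4 - 299)/(-9 + 2*(-299)))/(-204366) = (4*(-299)*(-303)/(-9 - 598))*(-1/204366) = (4*(-299)*(-303)/(-607))*(-1/204366) = (4*(-299)*(-1/607)*(-303))*(-1/204366) = -362388/607*(-1/204366) = 60398/20675027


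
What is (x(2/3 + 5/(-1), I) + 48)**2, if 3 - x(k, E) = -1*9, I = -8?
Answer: 3600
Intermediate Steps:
x(k, E) = 12 (x(k, E) = 3 - (-1)*9 = 3 - 1*(-9) = 3 + 9 = 12)
(x(2/3 + 5/(-1), I) + 48)**2 = (12 + 48)**2 = 60**2 = 3600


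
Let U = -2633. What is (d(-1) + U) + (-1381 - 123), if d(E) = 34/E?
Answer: -4171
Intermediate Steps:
(d(-1) + U) + (-1381 - 123) = (34/(-1) - 2633) + (-1381 - 123) = (34*(-1) - 2633) - 1504 = (-34 - 2633) - 1504 = -2667 - 1504 = -4171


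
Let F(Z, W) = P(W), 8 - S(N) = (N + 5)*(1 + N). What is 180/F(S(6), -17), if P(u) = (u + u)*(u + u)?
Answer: 45/289 ≈ 0.15571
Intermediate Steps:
P(u) = 4*u² (P(u) = (2*u)*(2*u) = 4*u²)
S(N) = 8 - (1 + N)*(5 + N) (S(N) = 8 - (N + 5)*(1 + N) = 8 - (5 + N)*(1 + N) = 8 - (1 + N)*(5 + N))
F(Z, W) = 4*W²
180/F(S(6), -17) = 180/((4*(-17)²)) = 180/((4*289)) = 180/1156 = 180*(1/1156) = 45/289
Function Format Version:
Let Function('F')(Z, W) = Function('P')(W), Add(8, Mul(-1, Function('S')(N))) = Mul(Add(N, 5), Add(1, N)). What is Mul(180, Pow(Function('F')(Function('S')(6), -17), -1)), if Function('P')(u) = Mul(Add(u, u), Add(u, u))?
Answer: Rational(45, 289) ≈ 0.15571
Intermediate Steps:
Function('P')(u) = Mul(4, Pow(u, 2)) (Function('P')(u) = Mul(Mul(2, u), Mul(2, u)) = Mul(4, Pow(u, 2)))
Function('S')(N) = Add(8, Mul(-1, Add(1, N), Add(5, N))) (Function('S')(N) = Add(8, Mul(-1, Mul(Add(N, 5), Add(1, N)))) = Add(8, Mul(-1, Mul(Add(5, N), Add(1, N)))) = Add(8, Mul(-1, Mul(Add(1, N), Add(5, N)))) = Add(8, Mul(-1, Add(1, N), Add(5, N))))
Function('F')(Z, W) = Mul(4, Pow(W, 2))
Mul(180, Pow(Function('F')(Function('S')(6), -17), -1)) = Mul(180, Pow(Mul(4, Pow(-17, 2)), -1)) = Mul(180, Pow(Mul(4, 289), -1)) = Mul(180, Pow(1156, -1)) = Mul(180, Rational(1, 1156)) = Rational(45, 289)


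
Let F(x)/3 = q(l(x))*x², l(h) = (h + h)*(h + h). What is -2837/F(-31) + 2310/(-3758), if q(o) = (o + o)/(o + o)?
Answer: -8660588/5417157 ≈ -1.5987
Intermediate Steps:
l(h) = 4*h² (l(h) = (2*h)*(2*h) = 4*h²)
q(o) = 1 (q(o) = (2*o)/((2*o)) = (2*o)*(1/(2*o)) = 1)
F(x) = 3*x² (F(x) = 3*(1*x²) = 3*x²)
-2837/F(-31) + 2310/(-3758) = -2837/(3*(-31)²) + 2310/(-3758) = -2837/(3*961) + 2310*(-1/3758) = -2837/2883 - 1155/1879 = -8660588/5417157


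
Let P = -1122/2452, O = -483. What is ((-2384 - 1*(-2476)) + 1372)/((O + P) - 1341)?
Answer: -598288/745595 ≈ -0.80243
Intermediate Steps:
P = -561/1226 (P = -1122*1/2452 = -561/1226 ≈ -0.45759)
((-2384 - 1*(-2476)) + 1372)/((O + P) - 1341) = ((-2384 - 1*(-2476)) + 1372)/((-483 - 561/1226) - 1341) = ((-2384 + 2476) + 1372)/(-592719/1226 - 1341) = (92 + 1372)/(-2236785/1226) = 1464*(-1226/2236785) = -598288/745595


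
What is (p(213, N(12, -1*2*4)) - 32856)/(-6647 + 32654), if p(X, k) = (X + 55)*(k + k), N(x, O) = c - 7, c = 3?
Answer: -35000/26007 ≈ -1.3458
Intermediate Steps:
N(x, O) = -4 (N(x, O) = 3 - 7 = -4)
p(X, k) = 2*k*(55 + X) (p(X, k) = (55 + X)*(2*k) = 2*k*(55 + X))
(p(213, N(12, -1*2*4)) - 32856)/(-6647 + 32654) = (2*(-4)*(55 + 213) - 32856)/(-6647 + 32654) = (2*(-4)*268 - 32856)/26007 = (-2144 - 32856)*(1/26007) = -35000*1/26007 = -35000/26007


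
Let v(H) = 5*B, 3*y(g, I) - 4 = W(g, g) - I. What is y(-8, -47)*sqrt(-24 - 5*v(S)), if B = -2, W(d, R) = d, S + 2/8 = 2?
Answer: 43*sqrt(26)/3 ≈ 73.086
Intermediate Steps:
S = 7/4 (S = -1/4 + 2 = 7/4 ≈ 1.7500)
y(g, I) = 4/3 - I/3 + g/3 (y(g, I) = 4/3 + (g - I)/3 = 4/3 + (-I/3 + g/3) = 4/3 - I/3 + g/3)
v(H) = -10 (v(H) = 5*(-2) = -10)
y(-8, -47)*sqrt(-24 - 5*v(S)) = (4/3 - 1/3*(-47) + (1/3)*(-8))*sqrt(-24 - 5*(-10)) = (4/3 + 47/3 - 8/3)*sqrt(-24 + 50) = 43*sqrt(26)/3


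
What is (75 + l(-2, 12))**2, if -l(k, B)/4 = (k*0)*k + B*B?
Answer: 251001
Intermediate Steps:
l(k, B) = -4*B**2 (l(k, B) = -4*((k*0)*k + B*B) = -4*(0*k + B**2) = -4*(0 + B**2) = -4*B**2)
(75 + l(-2, 12))**2 = (75 - 4*12**2)**2 = (75 - 4*144)**2 = (75 - 576)**2 = (-501)**2 = 251001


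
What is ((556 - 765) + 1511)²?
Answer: 1695204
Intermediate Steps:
((556 - 765) + 1511)² = (-209 + 1511)² = 1302² = 1695204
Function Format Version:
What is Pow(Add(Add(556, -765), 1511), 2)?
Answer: 1695204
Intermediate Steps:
Pow(Add(Add(556, -765), 1511), 2) = Pow(Add(-209, 1511), 2) = Pow(1302, 2) = 1695204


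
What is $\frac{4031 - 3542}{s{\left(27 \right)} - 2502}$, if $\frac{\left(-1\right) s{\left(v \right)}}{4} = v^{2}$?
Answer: $- \frac{163}{1806} \approx -0.090255$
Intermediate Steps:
$s{\left(v \right)} = - 4 v^{2}$
$\frac{4031 - 3542}{s{\left(27 \right)} - 2502} = \frac{4031 - 3542}{- 4 \cdot 27^{2} - 2502} = \frac{489}{\left(-4\right) 729 - 2502} = \frac{489}{-2916 - 2502} = \frac{489}{-5418} = 489 \left(- \frac{1}{5418}\right) = - \frac{163}{1806}$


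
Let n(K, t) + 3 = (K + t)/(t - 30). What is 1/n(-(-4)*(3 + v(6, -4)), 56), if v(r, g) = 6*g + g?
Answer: -13/61 ≈ -0.21311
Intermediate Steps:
v(r, g) = 7*g
n(K, t) = -3 + (K + t)/(-30 + t) (n(K, t) = -3 + (K + t)/(t - 30) = -3 + (K + t)/(-30 + t))
1/n(-(-4)*(3 + v(6, -4)), 56) = 1/((90 - (-4)*(3 + 7*(-4)) - 2*56)/(-30 + 56)) = 1/((90 - (-4)*(3 - 28) - 112)/26) = 1/((90 - (-4)*(-25) - 112)/26) = 1/((90 - 1*100 - 112)/26) = 1/((90 - 100 - 112)/26) = 1/((1/26)*(-122)) = 1/(-61/13) = -13/61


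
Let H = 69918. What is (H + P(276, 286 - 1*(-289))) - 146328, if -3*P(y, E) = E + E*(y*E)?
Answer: -91482305/3 ≈ -3.0494e+7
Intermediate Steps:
P(y, E) = -E/3 - y*E²/3 (P(y, E) = -(E + E*(y*E))/3 = -(E + E*(E*y))/3 = -(E + y*E²)/3 = -E/3 - y*E²/3)
(H + P(276, 286 - 1*(-289))) - 146328 = (69918 - (286 - 1*(-289))*(1 + (286 - 1*(-289))*276)/3) - 146328 = (69918 - (286 + 289)*(1 + (286 + 289)*276)/3) - 146328 = (69918 - ⅓*575*(1 + 575*276)) - 146328 = (69918 - ⅓*575*(1 + 158700)) - 146328 = (69918 - ⅓*575*158701) - 146328 = (69918 - 91253075/3) - 146328 = -91043321/3 - 146328 = -91482305/3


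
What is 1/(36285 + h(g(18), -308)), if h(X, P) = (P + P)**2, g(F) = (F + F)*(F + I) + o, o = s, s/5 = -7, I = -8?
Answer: 1/415741 ≈ 2.4053e-6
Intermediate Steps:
s = -35 (s = 5*(-7) = -35)
o = -35
g(F) = -35 + 2*F*(-8 + F) (g(F) = (F + F)*(F - 8) - 35 = (2*F)*(-8 + F) - 35 = 2*F*(-8 + F) - 35 = -35 + 2*F*(-8 + F))
h(X, P) = 4*P**2 (h(X, P) = (2*P)**2 = 4*P**2)
1/(36285 + h(g(18), -308)) = 1/(36285 + 4*(-308)**2) = 1/(36285 + 4*94864) = 1/(36285 + 379456) = 1/415741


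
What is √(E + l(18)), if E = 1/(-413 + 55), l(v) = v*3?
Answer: √6920498/358 ≈ 7.3483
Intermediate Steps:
l(v) = 3*v
E = -1/358 (E = 1/(-358) = -1/358 ≈ -0.0027933)
√(E + l(18)) = √(-1/358 + 3*18) = √(-1/358 + 54) = √(19331/358) = √6920498/358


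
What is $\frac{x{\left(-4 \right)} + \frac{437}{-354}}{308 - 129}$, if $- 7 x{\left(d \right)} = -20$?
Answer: $\frac{4021}{443562} \approx 0.0090653$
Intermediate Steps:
$x{\left(d \right)} = \frac{20}{7}$ ($x{\left(d \right)} = \left(- \frac{1}{7}\right) \left(-20\right) = \frac{20}{7}$)
$\frac{x{\left(-4 \right)} + \frac{437}{-354}}{308 - 129} = \frac{\frac{20}{7} + \frac{437}{-354}}{308 - 129} = \frac{\frac{20}{7} + 437 \left(- \frac{1}{354}\right)}{179} = \left(\frac{20}{7} - \frac{437}{354}\right) \frac{1}{179} = \frac{4021}{2478} \cdot \frac{1}{179} = \frac{4021}{443562}$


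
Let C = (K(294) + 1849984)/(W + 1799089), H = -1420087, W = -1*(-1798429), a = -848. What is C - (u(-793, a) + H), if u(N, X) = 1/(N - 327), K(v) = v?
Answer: 2860922622631399/2014610080 ≈ 1.4201e+6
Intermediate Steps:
W = 1798429
u(N, X) = 1/(-327 + N)
C = 925139/1798759 (C = (294 + 1849984)/(1798429 + 1799089) = 1850278/3597518 = 1850278*(1/3597518) = 925139/1798759 ≈ 0.51432)
C - (u(-793, a) + H) = 925139/1798759 - (1/(-327 - 793) - 1420087) = 925139/1798759 - (1/(-1120) - 1420087) = 925139/1798759 - (-1/1120 - 1420087) = 925139/1798759 - 1*(-1590497441/1120) = 925139/1798759 + 1590497441/1120 = 2860922622631399/2014610080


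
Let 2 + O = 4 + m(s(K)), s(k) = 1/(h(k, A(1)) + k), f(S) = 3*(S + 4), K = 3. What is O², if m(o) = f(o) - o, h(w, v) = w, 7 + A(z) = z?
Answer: 1849/9 ≈ 205.44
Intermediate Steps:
A(z) = -7 + z
f(S) = 12 + 3*S (f(S) = 3*(4 + S) = 12 + 3*S)
s(k) = 1/(2*k) (s(k) = 1/(k + k) = 1/(2*k))
m(o) = 12 + 2*o (m(o) = (12 + 3*o) - o = 12 + 2*o)
O = 43/3 (O = -2 + (4 + (12 + 2*((½)/3))) = -2 + (4 + (12 + 2*((½)*(⅓)))) = -2 + (4 + (12 + 2*(⅙))) = -2 + (4 + (12 + ⅓)) = -2 + (4 + 37/3) = -2 + 49/3 = 43/3 ≈ 14.333)
O² = (43/3)² = 1849/9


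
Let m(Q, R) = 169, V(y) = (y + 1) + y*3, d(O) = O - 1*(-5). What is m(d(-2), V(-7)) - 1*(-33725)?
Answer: 33894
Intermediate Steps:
d(O) = 5 + O (d(O) = O + 5 = 5 + O)
V(y) = 1 + 4*y (V(y) = (1 + y) + 3*y = 1 + 4*y)
m(d(-2), V(-7)) - 1*(-33725) = 169 - 1*(-33725) = 169 + 33725 = 33894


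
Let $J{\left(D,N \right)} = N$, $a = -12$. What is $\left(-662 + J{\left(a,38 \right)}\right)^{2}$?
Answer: $389376$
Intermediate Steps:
$\left(-662 + J{\left(a,38 \right)}\right)^{2} = \left(-662 + 38\right)^{2} = \left(-624\right)^{2} = 389376$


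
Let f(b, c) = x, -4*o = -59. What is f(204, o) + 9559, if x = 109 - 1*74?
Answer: 9594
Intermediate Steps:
o = 59/4 (o = -¼*(-59) = 59/4 ≈ 14.750)
x = 35 (x = 109 - 74 = 35)
f(b, c) = 35
f(204, o) + 9559 = 35 + 9559 = 9594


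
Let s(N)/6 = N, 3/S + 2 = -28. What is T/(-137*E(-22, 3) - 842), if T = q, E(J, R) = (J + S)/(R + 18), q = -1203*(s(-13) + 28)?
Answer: -12631500/146543 ≈ -86.197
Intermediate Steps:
S = -⅒ (S = 3/(-2 - 28) = 3/(-30) = 3*(-1/30) = -⅒ ≈ -0.10000)
s(N) = 6*N
q = 60150 (q = -1203*(6*(-13) + 28) = -1203*(-78 + 28) = -1203*(-50) = 60150)
E(J, R) = (-⅒ + J)/(18 + R) (E(J, R) = (J - ⅒)/(R + 18) = (-⅒ + J)/(18 + R))
T = 60150
T/(-137*E(-22, 3) - 842) = 60150/(-137*(-⅒ - 22)/(18 + 3) - 842) = 60150/(-137*(-221)/(21*10) - 842) = 60150/(-137*(-221/210) - 842) = 60150/(30277/210 - 842) = 60150/(-146543/210) = 60150*(-210/146543) = -12631500/146543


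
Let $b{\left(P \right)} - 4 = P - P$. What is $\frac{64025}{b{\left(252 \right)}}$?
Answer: $\frac{64025}{4} \approx 16006.0$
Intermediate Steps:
$b{\left(P \right)} = 4$ ($b{\left(P \right)} = 4 + \left(P - P\right) = 4 + 0 = 4$)
$\frac{64025}{b{\left(252 \right)}} = \frac{64025}{4}$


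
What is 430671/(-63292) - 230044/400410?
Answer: -93502459979/12671374860 ≈ -7.3790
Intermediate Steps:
430671/(-63292) - 230044/400410 = 430671*(-1/63292) - 230044*1/400410 = -430671/63292 - 115022/200205 = -93502459979/12671374860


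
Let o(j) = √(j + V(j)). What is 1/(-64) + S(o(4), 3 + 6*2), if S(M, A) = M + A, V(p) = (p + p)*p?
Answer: 1343/64 ≈ 20.984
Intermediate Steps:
V(p) = 2*p² (V(p) = (2*p)*p = 2*p²)
o(j) = √(j + 2*j²)
S(M, A) = A + M
1/(-64) + S(o(4), 3 + 6*2) = 1/(-64) + ((3 + 6*2) + √(4*(1 + 2*4))) = -1/64 + ((3 + 12) + √(4*(1 + 8))) = -1/64 + (15 + √(4*9)) = -1/64 + (15 + √36) = -1/64 + (15 + 6) = -1/64 + 21 = 1343/64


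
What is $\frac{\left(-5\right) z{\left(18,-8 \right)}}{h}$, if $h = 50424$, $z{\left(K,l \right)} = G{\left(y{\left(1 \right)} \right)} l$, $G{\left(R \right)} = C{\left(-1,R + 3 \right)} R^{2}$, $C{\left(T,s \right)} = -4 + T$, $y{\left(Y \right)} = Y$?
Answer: $- \frac{25}{6303} \approx -0.0039664$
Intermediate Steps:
$G{\left(R \right)} = - 5 R^{2}$ ($G{\left(R \right)} = \left(-4 - 1\right) R^{2} = - 5 R^{2}$)
$z{\left(K,l \right)} = - 5 l$ ($z{\left(K,l \right)} = - 5 \cdot 1^{2} l = \left(-5\right) 1 l = - 5 l$)
$\frac{\left(-5\right) z{\left(18,-8 \right)}}{h} = \frac{\left(-5\right) \left(\left(-5\right) \left(-8\right)\right)}{50424} = \left(-5\right) 40 \cdot \frac{1}{50424} = \left(-200\right) \frac{1}{50424} = - \frac{25}{6303}$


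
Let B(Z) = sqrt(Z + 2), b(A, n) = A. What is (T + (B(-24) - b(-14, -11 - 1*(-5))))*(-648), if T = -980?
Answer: 625968 - 648*I*sqrt(22) ≈ 6.2597e+5 - 3039.4*I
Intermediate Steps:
B(Z) = sqrt(2 + Z)
(T + (B(-24) - b(-14, -11 - 1*(-5))))*(-648) = (-980 + (sqrt(2 - 24) - 1*(-14)))*(-648) = (-980 + (sqrt(-22) + 14))*(-648) = (-980 + (I*sqrt(22) + 14))*(-648) = (-980 + (14 + I*sqrt(22)))*(-648) = (-966 + I*sqrt(22))*(-648) = 625968 - 648*I*sqrt(22)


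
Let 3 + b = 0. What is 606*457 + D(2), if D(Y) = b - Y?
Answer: 276937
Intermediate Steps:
b = -3 (b = -3 + 0 = -3)
D(Y) = -3 - Y
606*457 + D(2) = 606*457 + (-3 - 1*2) = 276942 + (-3 - 2) = 276942 - 5 = 276937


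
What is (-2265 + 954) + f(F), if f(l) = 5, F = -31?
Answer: -1306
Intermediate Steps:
(-2265 + 954) + f(F) = (-2265 + 954) + 5 = -1311 + 5 = -1306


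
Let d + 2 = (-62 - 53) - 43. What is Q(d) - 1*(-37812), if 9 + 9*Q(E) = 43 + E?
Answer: 37798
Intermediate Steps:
d = -160 (d = -2 + ((-62 - 53) - 43) = -2 + (-115 - 43) = -2 - 158 = -160)
Q(E) = 34/9 + E/9 (Q(E) = -1 + (43 + E)/9 = -1 + (43/9 + E/9) = 34/9 + E/9)
Q(d) - 1*(-37812) = (34/9 + (⅑)*(-160)) - 1*(-37812) = (34/9 - 160/9) + 37812 = -14 + 37812 = 37798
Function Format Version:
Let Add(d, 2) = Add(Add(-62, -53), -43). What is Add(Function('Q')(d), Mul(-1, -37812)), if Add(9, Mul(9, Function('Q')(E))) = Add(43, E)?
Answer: 37798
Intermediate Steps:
d = -160 (d = Add(-2, Add(Add(-62, -53), -43)) = Add(-2, Add(-115, -43)) = Add(-2, -158) = -160)
Function('Q')(E) = Add(Rational(34, 9), Mul(Rational(1, 9), E)) (Function('Q')(E) = Add(-1, Mul(Rational(1, 9), Add(43, E))) = Add(-1, Add(Rational(43, 9), Mul(Rational(1, 9), E))) = Add(Rational(34, 9), Mul(Rational(1, 9), E)))
Add(Function('Q')(d), Mul(-1, -37812)) = Add(Add(Rational(34, 9), Mul(Rational(1, 9), -160)), Mul(-1, -37812)) = Add(Add(Rational(34, 9), Rational(-160, 9)), 37812) = Add(-14, 37812) = 37798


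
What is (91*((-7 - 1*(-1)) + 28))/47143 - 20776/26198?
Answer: -463497286/617526157 ≈ -0.75057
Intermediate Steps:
(91*((-7 - 1*(-1)) + 28))/47143 - 20776/26198 = (91*((-7 + 1) + 28))*(1/47143) - 20776*1/26198 = (91*(-6 + 28))*(1/47143) - 10388/13099 = (91*22)*(1/47143) - 10388/13099 = 2002*(1/47143) - 10388/13099 = 2002/47143 - 10388/13099 = -463497286/617526157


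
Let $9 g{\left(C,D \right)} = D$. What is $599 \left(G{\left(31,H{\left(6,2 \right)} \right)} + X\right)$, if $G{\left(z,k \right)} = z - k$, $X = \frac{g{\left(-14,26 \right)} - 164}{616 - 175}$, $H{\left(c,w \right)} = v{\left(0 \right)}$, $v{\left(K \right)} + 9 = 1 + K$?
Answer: $\frac{91851259}{3969} \approx 23142.0$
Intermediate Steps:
$v{\left(K \right)} = -8 + K$ ($v{\left(K \right)} = -9 + \left(1 + K\right) = -8 + K$)
$H{\left(c,w \right)} = -8$ ($H{\left(c,w \right)} = -8 + 0 = -8$)
$g{\left(C,D \right)} = \frac{D}{9}$
$X = - \frac{1450}{3969}$ ($X = \frac{\frac{1}{9} \cdot 26 - 164}{616 - 175} = \frac{\frac{26}{9} - 164}{441} = \left(- \frac{1450}{9}\right) \frac{1}{441} = - \frac{1450}{3969} \approx -0.36533$)
$599 \left(G{\left(31,H{\left(6,2 \right)} \right)} + X\right) = 599 \left(\left(31 - -8\right) - \frac{1450}{3969}\right) = 599 \left(\left(31 + 8\right) - \frac{1450}{3969}\right) = 599 \left(39 - \frac{1450}{3969}\right) = 599 \cdot \frac{153341}{3969} = \frac{91851259}{3969}$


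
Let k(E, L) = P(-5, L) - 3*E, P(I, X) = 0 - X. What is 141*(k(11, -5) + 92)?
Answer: 9024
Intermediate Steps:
P(I, X) = -X
k(E, L) = -L - 3*E
141*(k(11, -5) + 92) = 141*((-1*(-5) - 3*11) + 92) = 141*((5 - 33) + 92) = 141*(-28 + 92) = 141*64 = 9024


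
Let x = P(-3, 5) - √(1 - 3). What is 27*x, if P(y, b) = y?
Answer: -81 - 27*I*√2 ≈ -81.0 - 38.184*I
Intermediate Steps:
x = -3 - I*√2 (x = -3 - √(1 - 3) = -3 - √(-2) = -3 - I*√2 ≈ -3.0 - 1.4142*I)
27*x = 27*(-3 - I*√2) = -81 - 27*I*√2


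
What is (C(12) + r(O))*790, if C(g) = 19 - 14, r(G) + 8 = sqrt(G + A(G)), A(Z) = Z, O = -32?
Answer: -2370 + 6320*I ≈ -2370.0 + 6320.0*I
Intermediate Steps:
r(G) = -8 + sqrt(2)*sqrt(G) (r(G) = -8 + sqrt(G + G) = -8 + sqrt(2*G) = -8 + sqrt(2)*sqrt(G))
C(g) = 5
(C(12) + r(O))*790 = (5 + (-8 + sqrt(2)*sqrt(-32)))*790 = (5 + (-8 + sqrt(2)*(4*I*sqrt(2))))*790 = (5 + (-8 + 8*I))*790 = (-3 + 8*I)*790 = -2370 + 6320*I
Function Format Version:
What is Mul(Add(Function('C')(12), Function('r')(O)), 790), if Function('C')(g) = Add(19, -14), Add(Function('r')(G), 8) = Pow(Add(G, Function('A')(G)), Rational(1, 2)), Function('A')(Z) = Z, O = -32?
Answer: Add(-2370, Mul(6320, I)) ≈ Add(-2370.0, Mul(6320.0, I))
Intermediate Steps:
Function('r')(G) = Add(-8, Mul(Pow(2, Rational(1, 2)), Pow(G, Rational(1, 2)))) (Function('r')(G) = Add(-8, Pow(Add(G, G), Rational(1, 2))) = Add(-8, Pow(Mul(2, G), Rational(1, 2))) = Add(-8, Mul(Pow(2, Rational(1, 2)), Pow(G, Rational(1, 2)))))
Function('C')(g) = 5
Mul(Add(Function('C')(12), Function('r')(O)), 790) = Mul(Add(5, Add(-8, Mul(Pow(2, Rational(1, 2)), Pow(-32, Rational(1, 2))))), 790) = Mul(Add(5, Add(-8, Mul(Pow(2, Rational(1, 2)), Mul(4, I, Pow(2, Rational(1, 2)))))), 790) = Mul(Add(5, Add(-8, Mul(8, I))), 790) = Mul(Add(-3, Mul(8, I)), 790) = Add(-2370, Mul(6320, I))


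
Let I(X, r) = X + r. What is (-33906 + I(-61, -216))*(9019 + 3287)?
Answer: -420655998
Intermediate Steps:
(-33906 + I(-61, -216))*(9019 + 3287) = (-33906 + (-61 - 216))*(9019 + 3287) = (-33906 - 277)*12306 = -34183*12306 = -420655998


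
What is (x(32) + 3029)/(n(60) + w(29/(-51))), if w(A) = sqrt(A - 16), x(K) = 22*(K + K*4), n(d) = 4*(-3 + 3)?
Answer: -6549*I*sqrt(255)/65 ≈ -1608.9*I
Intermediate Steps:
n(d) = 0 (n(d) = 4*0 = 0)
x(K) = 110*K (x(K) = 22*(K + 4*K) = 22*(5*K) = 110*K)
w(A) = sqrt(-16 + A)
(x(32) + 3029)/(n(60) + w(29/(-51))) = (110*32 + 3029)/(0 + sqrt(-16 + 29/(-51))) = (3520 + 3029)/(0 + sqrt(-16 + 29*(-1/51))) = 6549/(0 + sqrt(-16 - 29/51)) = 6549/(0 + sqrt(-845/51)) = 6549/(0 + 13*I*sqrt(255)/51) = 6549/((13*I*sqrt(255)/51)) = 6549*(-I*sqrt(255)/65) = -6549*I*sqrt(255)/65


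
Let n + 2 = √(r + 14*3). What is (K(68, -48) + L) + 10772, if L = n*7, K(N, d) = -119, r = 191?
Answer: 10639 + 7*√233 ≈ 10746.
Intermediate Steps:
n = -2 + √233 (n = -2 + √(191 + 14*3) = -2 + √(191 + 42) = -2 + √233 ≈ 13.264)
L = -14 + 7*√233 (L = (-2 + √233)*7 = -14 + 7*√233 ≈ 92.850)
(K(68, -48) + L) + 10772 = (-119 + (-14 + 7*√233)) + 10772 = (-133 + 7*√233) + 10772 = 10639 + 7*√233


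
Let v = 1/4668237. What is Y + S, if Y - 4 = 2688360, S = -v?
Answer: 12549920294267/4668237 ≈ 2.6884e+6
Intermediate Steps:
v = 1/4668237 ≈ 2.1421e-7
S = -1/4668237 (S = -1*1/4668237 = -1/4668237 ≈ -2.1421e-7)
Y = 2688364 (Y = 4 + 2688360 = 2688364)
Y + S = 2688364 - 1/4668237 = 12549920294267/4668237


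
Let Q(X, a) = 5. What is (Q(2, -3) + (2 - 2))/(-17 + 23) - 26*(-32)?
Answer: 4997/6 ≈ 832.83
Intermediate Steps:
(Q(2, -3) + (2 - 2))/(-17 + 23) - 26*(-32) = (5 + (2 - 2))/(-17 + 23) - 26*(-32) = (5 + 0)/6 + 832 = 5*(⅙) + 832 = ⅚ + 832 = 4997/6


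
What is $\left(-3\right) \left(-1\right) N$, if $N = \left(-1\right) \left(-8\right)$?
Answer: $24$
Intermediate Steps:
$N = 8$
$\left(-3\right) \left(-1\right) N = \left(-3\right) \left(-1\right) 8 = 3 \cdot 8 = 24$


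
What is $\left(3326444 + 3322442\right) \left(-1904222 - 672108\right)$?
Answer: $-17129724468380$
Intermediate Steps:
$\left(3326444 + 3322442\right) \left(-1904222 - 672108\right) = 6648886 \left(-2576330\right) = -17129724468380$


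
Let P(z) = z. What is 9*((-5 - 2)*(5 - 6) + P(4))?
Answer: 99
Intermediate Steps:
9*((-5 - 2)*(5 - 6) + P(4)) = 9*((-5 - 2)*(5 - 6) + 4) = 9*(-7*(-1) + 4) = 9*(7 + 4) = 9*11 = 99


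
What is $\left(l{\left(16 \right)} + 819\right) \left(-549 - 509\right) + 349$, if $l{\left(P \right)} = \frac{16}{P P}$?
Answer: $- \frac{6929753}{8} \approx -8.6622 \cdot 10^{5}$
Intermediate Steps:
$l{\left(P \right)} = \frac{16}{P^{2}}$
$\left(l{\left(16 \right)} + 819\right) \left(-549 - 509\right) + 349 = \left(\frac{16}{256} + 819\right) \left(-549 - 509\right) + 349 = \left(16 \cdot \frac{1}{256} + 819\right) \left(-1058\right) + 349 = \left(\frac{1}{16} + 819\right) \left(-1058\right) + 349 = \frac{13105}{16} \left(-1058\right) + 349 = - \frac{6932545}{8} + 349 = - \frac{6929753}{8}$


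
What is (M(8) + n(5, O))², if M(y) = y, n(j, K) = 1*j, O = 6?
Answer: 169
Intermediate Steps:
n(j, K) = j
(M(8) + n(5, O))² = (8 + 5)² = 13² = 169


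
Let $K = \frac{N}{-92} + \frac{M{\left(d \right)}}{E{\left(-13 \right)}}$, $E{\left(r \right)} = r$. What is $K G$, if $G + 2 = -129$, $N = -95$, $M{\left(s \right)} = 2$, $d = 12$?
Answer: $- \frac{137681}{1196} \approx -115.12$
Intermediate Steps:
$K = \frac{1051}{1196}$ ($K = - \frac{95}{-92} + \frac{2}{-13} = \left(-95\right) \left(- \frac{1}{92}\right) + 2 \left(- \frac{1}{13}\right) = \frac{95}{92} - \frac{2}{13} = \frac{1051}{1196} \approx 0.87876$)
$G = -131$ ($G = -2 - 129 = -131$)
$K G = \frac{1051}{1196} \left(-131\right) = - \frac{137681}{1196}$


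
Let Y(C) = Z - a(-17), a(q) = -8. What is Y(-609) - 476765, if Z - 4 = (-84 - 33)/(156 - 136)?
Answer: -9535177/20 ≈ -4.7676e+5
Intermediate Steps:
Z = -37/20 (Z = 4 + (-84 - 33)/(156 - 136) = 4 - 117/20 = -37/20 ≈ -1.8500)
Y(C) = 123/20 (Y(C) = -37/20 - 1*(-8) = -37/20 + 8 = 123/20)
Y(-609) - 476765 = 123/20 - 476765 = -9535177/20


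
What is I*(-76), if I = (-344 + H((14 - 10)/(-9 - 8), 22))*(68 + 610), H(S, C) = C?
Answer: 16592016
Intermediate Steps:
I = -218316 (I = (-344 + 22)*(68 + 610) = -322*678 = -218316)
I*(-76) = -218316*(-76) = 16592016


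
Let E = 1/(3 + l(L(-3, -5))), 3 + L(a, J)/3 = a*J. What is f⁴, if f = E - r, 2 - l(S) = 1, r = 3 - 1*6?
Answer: 28561/256 ≈ 111.57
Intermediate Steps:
r = -3 (r = 3 - 6 = -3)
L(a, J) = -9 + 3*J*a (L(a, J) = -9 + 3*(a*J) = -9 + 3*(J*a) = -9 + 3*J*a)
l(S) = 1 (l(S) = 2 - 1*1 = 2 - 1 = 1)
E = ¼ (E = 1/(3 + 1) = 1/4 = ¼ ≈ 0.25000)
f = 13/4 (f = ¼ - 1*(-3) = ¼ + 3 = 13/4 ≈ 3.2500)
f⁴ = (13/4)⁴ = 28561/256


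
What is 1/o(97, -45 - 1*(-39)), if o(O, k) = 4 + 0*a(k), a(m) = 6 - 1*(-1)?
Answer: ¼ ≈ 0.25000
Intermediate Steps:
a(m) = 7 (a(m) = 6 + 1 = 7)
o(O, k) = 4 (o(O, k) = 4 + 0*7 = 4 + 0 = 4)
1/o(97, -45 - 1*(-39)) = 1/4 = ¼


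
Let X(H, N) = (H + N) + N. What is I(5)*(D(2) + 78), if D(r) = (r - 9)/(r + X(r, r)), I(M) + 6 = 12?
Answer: 1851/4 ≈ 462.75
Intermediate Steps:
I(M) = 6 (I(M) = -6 + 12 = 6)
X(H, N) = H + 2*N
D(r) = (-9 + r)/(4*r) (D(r) = (r - 9)/(r + (r + 2*r)) = (-9 + r)/(r + 3*r) = (-9 + r)/((4*r)) = (-9 + r)*(1/(4*r)) = (-9 + r)/(4*r))
I(5)*(D(2) + 78) = 6*((¼)*(-9 + 2)/2 + 78) = 6*((¼)*(½)*(-7) + 78) = 6*(-7/8 + 78) = 6*(617/8) = 1851/4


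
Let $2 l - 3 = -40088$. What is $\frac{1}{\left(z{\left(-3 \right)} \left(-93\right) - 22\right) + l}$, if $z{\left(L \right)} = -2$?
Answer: $- \frac{2}{39757} \approx -5.0306 \cdot 10^{-5}$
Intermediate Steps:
$l = - \frac{40085}{2}$ ($l = \frac{3}{2} + \frac{1}{2} \left(-40088\right) = \frac{3}{2} - 20044 = - \frac{40085}{2} \approx -20043.0$)
$\frac{1}{\left(z{\left(-3 \right)} \left(-93\right) - 22\right) + l} = \frac{1}{\left(\left(-2\right) \left(-93\right) - 22\right) - \frac{40085}{2}} = \frac{1}{\left(186 - 22\right) - \frac{40085}{2}} = \frac{1}{164 - \frac{40085}{2}} = \frac{1}{- \frac{39757}{2}} = - \frac{2}{39757}$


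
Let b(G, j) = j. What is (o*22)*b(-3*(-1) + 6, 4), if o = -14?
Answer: -1232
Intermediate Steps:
(o*22)*b(-3*(-1) + 6, 4) = -14*22*4 = -308*4 = -1232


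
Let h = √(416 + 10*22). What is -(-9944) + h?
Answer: 9944 + 2*√159 ≈ 9969.2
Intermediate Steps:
h = 2*√159 (h = √(416 + 220) = √636 = 2*√159 ≈ 25.219)
-(-9944) + h = -(-9944) + 2*√159 = -452*(-22) + 2*√159 = 9944 + 2*√159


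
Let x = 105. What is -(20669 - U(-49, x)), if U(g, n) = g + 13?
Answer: -20705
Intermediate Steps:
U(g, n) = 13 + g
-(20669 - U(-49, x)) = -(20669 - (13 - 49)) = -(20669 - 1*(-36)) = -(20669 + 36) = -1*20705 = -20705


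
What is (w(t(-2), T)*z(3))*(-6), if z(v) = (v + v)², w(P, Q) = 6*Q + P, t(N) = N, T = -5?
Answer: 6912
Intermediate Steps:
w(P, Q) = P + 6*Q
z(v) = 4*v² (z(v) = (2*v)² = 4*v²)
(w(t(-2), T)*z(3))*(-6) = ((-2 + 6*(-5))*(4*3²))*(-6) = ((-2 - 30)*(4*9))*(-6) = -32*36*(-6) = -1152*(-6) = 6912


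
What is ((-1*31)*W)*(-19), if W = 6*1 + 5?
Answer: 6479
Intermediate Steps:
W = 11 (W = 6 + 5 = 11)
((-1*31)*W)*(-19) = (-1*31*11)*(-19) = -31*11*(-19) = -341*(-19) = 6479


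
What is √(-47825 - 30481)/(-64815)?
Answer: -I*√78306/64815 ≈ -0.0043174*I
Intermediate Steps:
√(-47825 - 30481)/(-64815) = √(-78306)*(-1/64815) = (I*√78306)*(-1/64815) = -I*√78306/64815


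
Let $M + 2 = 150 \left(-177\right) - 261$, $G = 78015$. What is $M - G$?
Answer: $-104828$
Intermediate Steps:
$M = -26813$ ($M = -2 + \left(150 \left(-177\right) - 261\right) = -2 - 26811 = -26813$)
$M - G = -26813 - 78015 = -104828$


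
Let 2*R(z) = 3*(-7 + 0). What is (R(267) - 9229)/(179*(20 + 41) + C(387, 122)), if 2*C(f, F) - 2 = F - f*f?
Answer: 18479/127807 ≈ 0.14459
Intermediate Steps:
R(z) = -21/2 (R(z) = (3*(-7 + 0))/2 = (3*(-7))/2 = (1/2)*(-21) = -21/2)
C(f, F) = 1 + F/2 - f**2/2 (C(f, F) = 1 + (F - f*f)/2 = 1 + (F - f**2)/2 = 1 + (F/2 - f**2/2) = 1 + F/2 - f**2/2)
(R(267) - 9229)/(179*(20 + 41) + C(387, 122)) = (-21/2 - 9229)/(179*(20 + 41) + (1 + (1/2)*122 - 1/2*387**2)) = -18479/(2*(179*61 + (1 + 61 - 1/2*149769))) = -18479/(2*(10919 + (1 + 61 - 149769/2))) = -18479/(2*(10919 - 149645/2)) = -18479/(2*(-127807/2)) = -18479/2*(-2/127807) = 18479/127807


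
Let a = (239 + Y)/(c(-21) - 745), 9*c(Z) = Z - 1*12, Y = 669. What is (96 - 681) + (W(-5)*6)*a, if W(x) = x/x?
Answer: -665127/1123 ≈ -592.28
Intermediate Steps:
W(x) = 1
c(Z) = -4/3 + Z/9 (c(Z) = (Z - 1*12)/9 = (Z - 12)/9 = (-12 + Z)/9 = -4/3 + Z/9)
a = -1362/1123 (a = (239 + 669)/((-4/3 + (⅑)*(-21)) - 745) = 908/((-4/3 - 7/3) - 745) = 908/(-11/3 - 745) = 908/(-2246/3) = 908*(-3/2246) = -1362/1123 ≈ -1.2128)
(96 - 681) + (W(-5)*6)*a = (96 - 681) + (1*6)*(-1362/1123) = -585 + 6*(-1362/1123) = -585 - 8172/1123 = -665127/1123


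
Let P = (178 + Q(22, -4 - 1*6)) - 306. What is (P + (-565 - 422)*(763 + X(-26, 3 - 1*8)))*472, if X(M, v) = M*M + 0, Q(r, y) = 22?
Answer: -670428328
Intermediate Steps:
X(M, v) = M² (X(M, v) = M² + 0 = M²)
P = -106 (P = (178 + 22) - 306 = 200 - 306 = -106)
(P + (-565 - 422)*(763 + X(-26, 3 - 1*8)))*472 = (-106 + (-565 - 422)*(763 + (-26)²))*472 = (-106 - 987*(763 + 676))*472 = (-106 - 987*1439)*472 = (-106 - 1420293)*472 = -1420399*472 = -670428328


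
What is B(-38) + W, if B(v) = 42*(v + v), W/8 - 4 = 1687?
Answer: 10336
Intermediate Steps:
W = 13528 (W = 32 + 8*1687 = 32 + 13496 = 13528)
B(v) = 84*v (B(v) = 42*(2*v) = 84*v)
B(-38) + W = 84*(-38) + 13528 = -3192 + 13528 = 10336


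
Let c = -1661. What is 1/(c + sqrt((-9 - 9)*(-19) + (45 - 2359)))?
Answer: -1661/2760893 - 2*I*sqrt(493)/2760893 ≈ -0.00060162 - 1.6084e-5*I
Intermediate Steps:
1/(c + sqrt((-9 - 9)*(-19) + (45 - 2359))) = 1/(-1661 + sqrt((-9 - 9)*(-19) + (45 - 2359))) = 1/(-1661 + sqrt(-18*(-19) - 2314)) = 1/(-1661 + sqrt(342 - 2314)) = 1/(-1661 + sqrt(-1972)) = 1/(-1661 + 2*I*sqrt(493))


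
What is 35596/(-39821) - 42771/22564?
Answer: -2506372135/898521044 ≈ -2.7894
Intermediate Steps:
35596/(-39821) - 42771/22564 = 35596*(-1/39821) - 42771*1/22564 = -35596/39821 - 42771/22564 = -2506372135/898521044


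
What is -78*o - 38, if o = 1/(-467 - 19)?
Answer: -3065/81 ≈ -37.839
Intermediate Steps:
o = -1/486 (o = 1/(-486) = -1/486 ≈ -0.0020576)
-78*o - 38 = -78*(-1/486) - 38 = 13/81 - 38 = -3065/81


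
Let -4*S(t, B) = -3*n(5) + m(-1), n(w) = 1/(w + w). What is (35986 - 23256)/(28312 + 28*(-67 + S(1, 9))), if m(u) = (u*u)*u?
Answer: 127300/264451 ≈ 0.48137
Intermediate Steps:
m(u) = u³ (m(u) = u²*u = u³)
n(w) = 1/(2*w)
S(t, B) = 13/40 (S(t, B) = -(-3/(2*5) + (-1)³)/4 = -(-3/(2*5) - 1)/4 = -(-3*⅒ - 1)/4 = -(-3/10 - 1)/4 = -¼*(-13/10) = 13/40)
(35986 - 23256)/(28312 + 28*(-67 + S(1, 9))) = (35986 - 23256)/(28312 + 28*(-67 + 13/40)) = 12730/(28312 + 28*(-2667/40)) = 12730/(28312 - 18669/10) = 12730/(264451/10) = 12730*(10/264451) = 127300/264451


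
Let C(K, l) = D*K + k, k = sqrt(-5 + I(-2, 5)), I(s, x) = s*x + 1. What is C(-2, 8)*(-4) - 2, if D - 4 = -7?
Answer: -26 - 4*I*sqrt(14) ≈ -26.0 - 14.967*I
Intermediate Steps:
I(s, x) = 1 + s*x
k = I*sqrt(14) (k = sqrt(-5 + (1 - 2*5)) = sqrt(-5 + (1 - 10)) = sqrt(-5 - 9) = sqrt(-14) = I*sqrt(14) ≈ 3.7417*I)
D = -3 (D = 4 - 7 = -3)
C(K, l) = -3*K + I*sqrt(14)
C(-2, 8)*(-4) - 2 = (-3*(-2) + I*sqrt(14))*(-4) - 2 = (6 + I*sqrt(14))*(-4) - 2 = (-24 - 4*I*sqrt(14)) - 2 = -26 - 4*I*sqrt(14)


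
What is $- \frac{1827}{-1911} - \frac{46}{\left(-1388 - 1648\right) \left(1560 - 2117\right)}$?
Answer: $\frac{3198203}{3345342} \approx 0.95602$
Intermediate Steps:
$- \frac{1827}{-1911} - \frac{46}{\left(-1388 - 1648\right) \left(1560 - 2117\right)} = \left(-1827\right) \left(- \frac{1}{1911}\right) - \frac{46}{\left(-3036\right) \left(-557\right)} = \frac{87}{91} - \frac{46}{1691052} = \frac{87}{91} - \frac{1}{36762} = \frac{3198203}{3345342}$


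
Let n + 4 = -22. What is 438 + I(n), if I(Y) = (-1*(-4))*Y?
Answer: 334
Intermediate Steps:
n = -26 (n = -4 - 22 = -26)
I(Y) = 4*Y
438 + I(n) = 438 + 4*(-26) = 438 - 104 = 334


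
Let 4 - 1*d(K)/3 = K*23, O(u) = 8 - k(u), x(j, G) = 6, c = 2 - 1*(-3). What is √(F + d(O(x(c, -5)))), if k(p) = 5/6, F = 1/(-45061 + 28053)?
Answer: I*√8723361743/4252 ≈ 21.966*I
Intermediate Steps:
F = -1/17008 (F = 1/(-17008) = -1/17008 ≈ -5.8796e-5)
c = 5 (c = 2 + 3 = 5)
k(p) = ⅚ (k(p) = 5*(⅙) = ⅚)
O(u) = 43/6 (O(u) = 8 - 1*⅚ = 8 - ⅚ = 43/6)
d(K) = 12 - 69*K (d(K) = 12 - 3*K*23 = 12 - 69*K)
√(F + d(O(x(c, -5)))) = √(-1/17008 + (12 - 69*43/6)) = √(-1/17008 + (12 - 989/2)) = √(-1/17008 - 965/2) = √(-8206361/17008) = I*√8723361743/4252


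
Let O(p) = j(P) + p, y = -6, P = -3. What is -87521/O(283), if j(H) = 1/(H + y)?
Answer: -787689/2546 ≈ -309.38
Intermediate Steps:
j(H) = 1/(-6 + H) (j(H) = 1/(H - 6) = 1/(-6 + H))
O(p) = -⅑ + p (O(p) = 1/(-6 - 3) + p = 1/(-9) + p = -⅑ + p)
-87521/O(283) = -87521/(-⅑ + 283) = -87521/2546/9 = -87521*9/2546 = -787689/2546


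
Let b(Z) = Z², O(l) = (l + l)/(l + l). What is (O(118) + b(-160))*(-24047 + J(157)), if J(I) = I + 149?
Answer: -607793341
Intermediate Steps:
O(l) = 1 (O(l) = (2*l)/((2*l)) = (2*l)*(1/(2*l)) = 1)
J(I) = 149 + I
(O(118) + b(-160))*(-24047 + J(157)) = (1 + (-160)²)*(-24047 + (149 + 157)) = (1 + 25600)*(-24047 + 306) = 25601*(-23741) = -607793341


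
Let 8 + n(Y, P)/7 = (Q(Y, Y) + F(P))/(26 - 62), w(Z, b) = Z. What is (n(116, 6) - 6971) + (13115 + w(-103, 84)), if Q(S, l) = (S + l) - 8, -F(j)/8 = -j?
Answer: 53389/9 ≈ 5932.1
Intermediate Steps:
F(j) = 8*j (F(j) = -(-8)*j = 8*j)
Q(S, l) = -8 + S + l
n(Y, P) = -490/9 - 14*P/9 - 7*Y/18 (n(Y, P) = -56 + 7*(((-8 + Y + Y) + 8*P)/(26 - 62)) = -56 + 7*(((-8 + 2*Y) + 8*P)/(-36)) = -56 + 7*((-8 + 2*Y + 8*P)*(-1/36)) = -56 + 7*(2/9 - 2*P/9 - Y/18) = -56 + (14/9 - 14*P/9 - 7*Y/18) = -490/9 - 14*P/9 - 7*Y/18)
(n(116, 6) - 6971) + (13115 + w(-103, 84)) = ((-490/9 - 14/9*6 - 7/18*116) - 6971) + (13115 - 103) = ((-490/9 - 28/3 - 406/9) - 6971) + 13012 = (-980/9 - 6971) + 13012 = -63719/9 + 13012 = 53389/9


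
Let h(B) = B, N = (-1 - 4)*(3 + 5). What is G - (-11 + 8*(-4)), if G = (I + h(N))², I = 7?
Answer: 1132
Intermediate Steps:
N = -40 (N = -5*8 = -40)
G = 1089 (G = (7 - 40)² = (-33)² = 1089)
G - (-11 + 8*(-4)) = 1089 - (-11 + 8*(-4)) = 1089 - (-11 - 32) = 1089 - 1*(-43) = 1089 + 43 = 1132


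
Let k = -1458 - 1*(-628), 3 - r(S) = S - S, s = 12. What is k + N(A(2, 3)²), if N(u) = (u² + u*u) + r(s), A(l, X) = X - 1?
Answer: -795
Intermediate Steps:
A(l, X) = -1 + X
r(S) = 3 (r(S) = 3 - (S - S) = 3 - 1*0 = 3 + 0 = 3)
N(u) = 3 + 2*u² (N(u) = (u² + u*u) + 3 = (u² + u²) + 3 = 2*u² + 3 = 3 + 2*u²)
k = -830 (k = -1458 + 628 = -830)
k + N(A(2, 3)²) = -830 + (3 + 2*((-1 + 3)²)²) = -830 + (3 + 2*(2²)²) = -830 + (3 + 2*4²) = -830 + (3 + 2*16) = -830 + (3 + 32) = -830 + 35 = -795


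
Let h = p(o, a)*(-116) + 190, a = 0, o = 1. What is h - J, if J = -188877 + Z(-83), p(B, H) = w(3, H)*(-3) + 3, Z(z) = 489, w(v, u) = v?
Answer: 189274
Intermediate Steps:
p(B, H) = -6 (p(B, H) = 3*(-3) + 3 = -9 + 3 = -6)
J = -188388 (J = -188877 + 489 = -188388)
h = 886 (h = -6*(-116) + 190 = 696 + 190 = 886)
h - J = 886 - 1*(-188388) = 886 + 188388 = 189274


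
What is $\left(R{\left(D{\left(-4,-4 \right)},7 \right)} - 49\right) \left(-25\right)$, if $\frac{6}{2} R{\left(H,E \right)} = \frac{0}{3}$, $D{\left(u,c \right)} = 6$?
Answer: $1225$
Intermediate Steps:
$R{\left(H,E \right)} = 0$ ($R{\left(H,E \right)} = \frac{0 \cdot \frac{1}{3}}{3} = \frac{1}{3} \cdot 0 = 0$)
$\left(R{\left(D{\left(-4,-4 \right)},7 \right)} - 49\right) \left(-25\right) = \left(0 - 49\right) \left(-25\right) = \left(-49\right) \left(-25\right) = 1225$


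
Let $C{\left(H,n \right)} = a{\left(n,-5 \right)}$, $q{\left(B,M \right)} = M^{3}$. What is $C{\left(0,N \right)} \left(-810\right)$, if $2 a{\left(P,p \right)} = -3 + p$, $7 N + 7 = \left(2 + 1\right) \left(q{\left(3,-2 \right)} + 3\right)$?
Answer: $3240$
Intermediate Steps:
$N = - \frac{22}{7}$ ($N = -1 + \frac{\left(2 + 1\right) \left(\left(-2\right)^{3} + 3\right)}{7} = -1 + \frac{3 \left(-8 + 3\right)}{7} = -1 + \frac{3 \left(-5\right)}{7} = -1 + \frac{1}{7} \left(-15\right) = -1 - \frac{15}{7} = - \frac{22}{7} \approx -3.1429$)
$a{\left(P,p \right)} = - \frac{3}{2} + \frac{p}{2}$ ($a{\left(P,p \right)} = \frac{-3 + p}{2} = - \frac{3}{2} + \frac{p}{2}$)
$C{\left(H,n \right)} = -4$ ($C{\left(H,n \right)} = - \frac{3}{2} + \frac{1}{2} \left(-5\right) = - \frac{3}{2} - \frac{5}{2} = -4$)
$C{\left(0,N \right)} \left(-810\right) = \left(-4\right) \left(-810\right) = 3240$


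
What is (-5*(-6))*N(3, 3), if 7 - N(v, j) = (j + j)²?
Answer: -870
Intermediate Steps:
N(v, j) = 7 - 4*j² (N(v, j) = 7 - (j + j)² = 7 - (2*j)² = 7 - 4*j²)
(-5*(-6))*N(3, 3) = (-5*(-6))*(7 - 4*3²) = 30*(7 - 4*9) = 30*(7 - 36) = 30*(-29) = -870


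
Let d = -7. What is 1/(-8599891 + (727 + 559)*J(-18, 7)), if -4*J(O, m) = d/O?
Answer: -36/309600577 ≈ -1.1628e-7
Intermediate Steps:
J(O, m) = 7/(4*O) (J(O, m) = -(-7)/(4*O) = 7/(4*O))
1/(-8599891 + (727 + 559)*J(-18, 7)) = 1/(-8599891 + (727 + 559)*((7/4)/(-18))) = 1/(-8599891 + 1286*((7/4)*(-1/18))) = 1/(-8599891 + 1286*(-7/72)) = 1/(-8599891 - 4501/36) = 1/(-309600577/36) = -36/309600577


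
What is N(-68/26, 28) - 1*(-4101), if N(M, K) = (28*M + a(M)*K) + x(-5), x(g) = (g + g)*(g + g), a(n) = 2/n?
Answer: 907505/221 ≈ 4106.4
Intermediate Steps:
x(g) = 4*g² (x(g) = (2*g)*(2*g) = 4*g²)
N(M, K) = 100 + 28*M + 2*K/M (N(M, K) = (28*M + (2/M)*K) + 4*(-5)² = (28*M + 2*K/M) + 4*25 = (28*M + 2*K/M) + 100 = 100 + 28*M + 2*K/M)
N(-68/26, 28) - 1*(-4101) = (100 + 28*(-68/26) + 2*28/(-68/26)) - 1*(-4101) = (100 + 28*(-68*1/26) + 2*28/(-68*1/26)) + 4101 = (100 + 28*(-34/13) + 2*28/(-34/13)) + 4101 = (100 - 952/13 + 2*28*(-13/34)) + 4101 = (100 - 952/13 - 364/17) + 4101 = 1184/221 + 4101 = 907505/221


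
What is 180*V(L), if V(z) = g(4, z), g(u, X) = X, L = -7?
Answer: -1260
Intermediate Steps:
V(z) = z
180*V(L) = 180*(-7) = -1260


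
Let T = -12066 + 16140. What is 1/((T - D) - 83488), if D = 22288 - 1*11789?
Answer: -1/89913 ≈ -1.1122e-5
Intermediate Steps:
T = 4074
D = 10499 (D = 22288 - 11789 = 10499)
1/((T - D) - 83488) = 1/((4074 - 1*10499) - 83488) = 1/((4074 - 10499) - 83488) = 1/(-6425 - 83488) = 1/(-89913) = -1/89913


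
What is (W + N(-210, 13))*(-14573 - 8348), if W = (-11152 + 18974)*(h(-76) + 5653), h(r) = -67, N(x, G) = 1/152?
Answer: -152228473401385/152 ≈ -1.0015e+12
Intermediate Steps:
N(x, G) = 1/152
W = 43693692 (W = (-11152 + 18974)*(-67 + 5653) = 7822*5586 = 43693692)
(W + N(-210, 13))*(-14573 - 8348) = (43693692 + 1/152)*(-14573 - 8348) = (6641441185/152)*(-22921) = -152228473401385/152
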